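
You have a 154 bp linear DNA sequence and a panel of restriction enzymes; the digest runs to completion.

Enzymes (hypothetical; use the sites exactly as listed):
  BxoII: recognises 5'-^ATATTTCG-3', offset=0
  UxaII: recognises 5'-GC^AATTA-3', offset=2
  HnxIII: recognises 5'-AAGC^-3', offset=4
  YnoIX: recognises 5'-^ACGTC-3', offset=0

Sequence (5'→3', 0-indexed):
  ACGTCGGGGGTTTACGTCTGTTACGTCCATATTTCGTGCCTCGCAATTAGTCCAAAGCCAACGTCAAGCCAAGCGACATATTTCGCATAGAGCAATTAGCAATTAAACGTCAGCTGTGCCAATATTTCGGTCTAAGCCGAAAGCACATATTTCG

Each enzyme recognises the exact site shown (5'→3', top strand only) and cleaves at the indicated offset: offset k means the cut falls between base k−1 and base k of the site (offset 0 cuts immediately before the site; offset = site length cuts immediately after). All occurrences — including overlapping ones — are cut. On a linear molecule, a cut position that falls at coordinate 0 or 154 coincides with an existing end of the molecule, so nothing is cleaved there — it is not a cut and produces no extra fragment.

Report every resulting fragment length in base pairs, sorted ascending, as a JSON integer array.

[2,2,3,5,6,6,7,7,8,9,9,13,14,15,16,16,16]

Site scan:
  BxoII ATATTTCG/0: at [28, 77, 121, 146] ⇒ [28, 77, 121, 146]
  UxaII GCAATTA/2: at [42, 91, 98] ⇒ [44, 93, 100]
  HnxIII AAGC/4: at [54, 65, 70, 133, 140] ⇒ [58, 69, 74, 137, 144]
  YnoIX ACGTC/0: at [0, 13, 22, 60, 106] ⇒ [13, 22, 60, 106] (position 0 is a terminus of the linear molecule — no cut)

All cut coordinates (distinct, sorted): [13, 22, 28, 44, 58, 60, 69, 74, 77, 93, 100, 106, 121, 137, 144, 146]

Fragments:
  [0,13): 13 bp
  [13,22): 9 bp
  [22,28): 6 bp
  [28,44): 16 bp
  [44,58): 14 bp
  [58,60): 2 bp
  [60,69): 9 bp
  [69,74): 5 bp
  [74,77): 3 bp
  [77,93): 16 bp
  [93,100): 7 bp
  [100,106): 6 bp
  [106,121): 15 bp
  [121,137): 16 bp
  [137,144): 7 bp
  [144,146): 2 bp
  [146,154): 8 bp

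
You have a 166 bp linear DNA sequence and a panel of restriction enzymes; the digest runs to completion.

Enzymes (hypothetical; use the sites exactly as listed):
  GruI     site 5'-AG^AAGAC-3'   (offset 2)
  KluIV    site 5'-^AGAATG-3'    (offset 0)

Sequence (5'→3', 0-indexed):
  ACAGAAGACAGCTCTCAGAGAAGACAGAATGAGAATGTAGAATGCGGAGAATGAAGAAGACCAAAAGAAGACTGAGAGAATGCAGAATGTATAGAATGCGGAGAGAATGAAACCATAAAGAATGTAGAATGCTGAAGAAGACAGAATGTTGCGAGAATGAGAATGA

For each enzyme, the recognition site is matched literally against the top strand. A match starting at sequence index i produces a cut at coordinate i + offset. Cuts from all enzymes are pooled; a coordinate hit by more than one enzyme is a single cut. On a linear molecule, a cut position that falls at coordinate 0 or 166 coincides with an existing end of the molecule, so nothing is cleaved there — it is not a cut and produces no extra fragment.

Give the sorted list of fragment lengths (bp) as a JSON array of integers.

[4,5,5,6,6,7,7,7,7,9,9,9,9,11,11,11,12,15,16]

Scan for sites:
  GruI (AGAAGAC, off=2): starts [2, 18, 54, 65, 135] → cuts [4, 20, 56, 67, 137]
  KluIV (AGAATG, off=0): starts [25, 31, 38, 47, 76, 83, 92, 103, 118, 125, 142, 153, 159] → cuts [25, 31, 38, 47, 76, 83, 92, 103, 118, 125, 142, 153, 159]

All cut coordinates (distinct, sorted): [4, 20, 25, 31, 38, 47, 56, 67, 76, 83, 92, 103, 118, 125, 137, 142, 153, 159]

Fragments:
  [0,4): 4 bp
  [4,20): 16 bp
  [20,25): 5 bp
  [25,31): 6 bp
  [31,38): 7 bp
  [38,47): 9 bp
  [47,56): 9 bp
  [56,67): 11 bp
  [67,76): 9 bp
  [76,83): 7 bp
  [83,92): 9 bp
  [92,103): 11 bp
  [103,118): 15 bp
  [118,125): 7 bp
  [125,137): 12 bp
  [137,142): 5 bp
  [142,153): 11 bp
  [153,159): 6 bp
  [159,166): 7 bp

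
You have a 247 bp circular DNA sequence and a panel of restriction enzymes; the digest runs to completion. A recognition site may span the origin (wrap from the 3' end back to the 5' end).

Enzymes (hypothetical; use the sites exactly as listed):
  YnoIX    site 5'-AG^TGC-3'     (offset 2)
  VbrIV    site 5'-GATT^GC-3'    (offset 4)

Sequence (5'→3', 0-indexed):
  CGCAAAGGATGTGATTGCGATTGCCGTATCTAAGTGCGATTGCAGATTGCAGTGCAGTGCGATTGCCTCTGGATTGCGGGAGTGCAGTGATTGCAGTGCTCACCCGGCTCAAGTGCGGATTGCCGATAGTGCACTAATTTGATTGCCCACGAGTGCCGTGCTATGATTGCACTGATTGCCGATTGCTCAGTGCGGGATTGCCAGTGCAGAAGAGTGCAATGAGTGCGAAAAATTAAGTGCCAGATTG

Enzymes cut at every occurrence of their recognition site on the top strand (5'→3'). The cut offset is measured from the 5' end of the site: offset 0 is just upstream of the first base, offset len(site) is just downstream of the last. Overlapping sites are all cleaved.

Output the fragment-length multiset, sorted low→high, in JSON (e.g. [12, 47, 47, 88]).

Scan for sites:
  YnoIX (AGTGC, off=2): starts [32, 50, 55, 80, 94, 111, 127, 151, 188, 202, 212, 221, 235] → cuts [34, 52, 57, 82, 96, 113, 129, 153, 190, 204, 214, 223, 237]
  VbrIV (GATTGC, off=4): starts [12, 18, 37, 44, 60, 71, 88, 117, 140, 164, 173, 180, 195, 242] → cuts [16, 22, 41, 48, 64, 75, 92, 121, 144, 168, 177, 184, 199, 246]

All cut coordinates (distinct, sorted): [16, 22, 34, 41, 48, 52, 57, 64, 75, 82, 92, 96, 113, 121, 129, 144, 153, 168, 177, 184, 190, 199, 204, 214, 223, 237, 246]

Fragment lengths:
  16→22: 6 bp
  22→34: 12 bp
  34→41: 7 bp
  41→48: 7 bp
  48→52: 4 bp
  52→57: 5 bp
  57→64: 7 bp
  64→75: 11 bp
  75→82: 7 bp
  82→92: 10 bp
  92→96: 4 bp
  96→113: 17 bp
  113→121: 8 bp
  121→129: 8 bp
  129→144: 15 bp
  144→153: 9 bp
  153→168: 15 bp
  168→177: 9 bp
  177→184: 7 bp
  184→190: 6 bp
  190→199: 9 bp
  199→204: 5 bp
  204→214: 10 bp
  214→223: 9 bp
  223→237: 14 bp
  237→246: 9 bp
  246→16 (wrap): 247-246+16 = 17 bp

[4,4,5,5,6,6,7,7,7,7,7,8,8,9,9,9,9,9,10,10,11,12,14,15,15,17,17]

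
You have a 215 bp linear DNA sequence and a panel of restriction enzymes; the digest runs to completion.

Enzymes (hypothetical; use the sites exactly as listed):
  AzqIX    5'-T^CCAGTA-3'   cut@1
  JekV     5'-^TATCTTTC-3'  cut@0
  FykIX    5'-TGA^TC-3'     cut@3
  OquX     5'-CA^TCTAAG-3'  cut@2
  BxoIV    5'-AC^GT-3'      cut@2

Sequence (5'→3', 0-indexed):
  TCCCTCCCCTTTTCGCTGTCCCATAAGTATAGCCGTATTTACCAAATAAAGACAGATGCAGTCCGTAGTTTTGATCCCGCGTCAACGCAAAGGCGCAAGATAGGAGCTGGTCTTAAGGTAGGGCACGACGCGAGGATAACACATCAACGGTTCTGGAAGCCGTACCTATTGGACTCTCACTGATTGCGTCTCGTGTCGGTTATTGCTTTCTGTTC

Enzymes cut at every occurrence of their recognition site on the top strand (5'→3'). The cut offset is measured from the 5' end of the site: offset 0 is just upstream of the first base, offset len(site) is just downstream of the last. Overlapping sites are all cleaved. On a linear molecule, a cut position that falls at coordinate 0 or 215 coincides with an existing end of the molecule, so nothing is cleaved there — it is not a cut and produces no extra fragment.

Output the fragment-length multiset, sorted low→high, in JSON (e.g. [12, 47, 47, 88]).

[74,141]

Scan for sites:
  AzqIX (TCCAGTA, off=1): no sites
  JekV (TATCTTTC, off=0): no sites
  FykIX TGATC/3: at [71] ⇒ [74]
  OquX (CATCTAAG, off=2): no sites
  BxoIV (ACGT, off=2): no sites

Pooled cuts: [74]

Fragments:
  [0,74): 74 bp
  [74,215): 141 bp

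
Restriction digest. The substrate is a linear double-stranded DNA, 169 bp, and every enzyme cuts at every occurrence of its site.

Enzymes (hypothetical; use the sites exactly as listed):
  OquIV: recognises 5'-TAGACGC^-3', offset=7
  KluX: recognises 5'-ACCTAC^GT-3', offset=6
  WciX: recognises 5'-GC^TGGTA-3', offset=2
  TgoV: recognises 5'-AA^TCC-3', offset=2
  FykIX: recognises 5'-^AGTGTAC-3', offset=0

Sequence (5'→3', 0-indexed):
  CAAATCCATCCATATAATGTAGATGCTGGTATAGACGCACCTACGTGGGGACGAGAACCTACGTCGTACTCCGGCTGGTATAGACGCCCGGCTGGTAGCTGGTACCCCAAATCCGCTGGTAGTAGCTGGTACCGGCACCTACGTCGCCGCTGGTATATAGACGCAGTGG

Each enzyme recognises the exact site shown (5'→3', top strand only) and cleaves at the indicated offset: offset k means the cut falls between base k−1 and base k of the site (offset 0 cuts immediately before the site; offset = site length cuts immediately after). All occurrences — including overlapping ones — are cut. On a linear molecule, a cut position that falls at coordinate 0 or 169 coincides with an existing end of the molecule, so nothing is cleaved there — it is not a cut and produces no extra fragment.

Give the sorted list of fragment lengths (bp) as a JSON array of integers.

Per-enzyme occurrences:
  OquIV TAGACGC/7: at [31, 80, 157] ⇒ [38, 87, 164]
  KluX ACCTACGT/6: at [38, 56, 136] ⇒ [44, 62, 142]
  WciX GCTGGTA/2: at [24, 73, 90, 97, 114, 124, 148] ⇒ [26, 75, 92, 99, 116, 126, 150]
  TgoV AATCC/2: at [2, 109] ⇒ [4, 111]
  FykIX (AGTGTAC, off=0): no sites

Pooled cuts: [4, 26, 38, 44, 62, 75, 87, 92, 99, 111, 116, 126, 142, 150, 164]

Fragments:
  [0,4): 4 bp
  [4,26): 22 bp
  [26,38): 12 bp
  [38,44): 6 bp
  [44,62): 18 bp
  [62,75): 13 bp
  [75,87): 12 bp
  [87,92): 5 bp
  [92,99): 7 bp
  [99,111): 12 bp
  [111,116): 5 bp
  [116,126): 10 bp
  [126,142): 16 bp
  [142,150): 8 bp
  [150,164): 14 bp
  [164,169): 5 bp

[4,5,5,5,6,7,8,10,12,12,12,13,14,16,18,22]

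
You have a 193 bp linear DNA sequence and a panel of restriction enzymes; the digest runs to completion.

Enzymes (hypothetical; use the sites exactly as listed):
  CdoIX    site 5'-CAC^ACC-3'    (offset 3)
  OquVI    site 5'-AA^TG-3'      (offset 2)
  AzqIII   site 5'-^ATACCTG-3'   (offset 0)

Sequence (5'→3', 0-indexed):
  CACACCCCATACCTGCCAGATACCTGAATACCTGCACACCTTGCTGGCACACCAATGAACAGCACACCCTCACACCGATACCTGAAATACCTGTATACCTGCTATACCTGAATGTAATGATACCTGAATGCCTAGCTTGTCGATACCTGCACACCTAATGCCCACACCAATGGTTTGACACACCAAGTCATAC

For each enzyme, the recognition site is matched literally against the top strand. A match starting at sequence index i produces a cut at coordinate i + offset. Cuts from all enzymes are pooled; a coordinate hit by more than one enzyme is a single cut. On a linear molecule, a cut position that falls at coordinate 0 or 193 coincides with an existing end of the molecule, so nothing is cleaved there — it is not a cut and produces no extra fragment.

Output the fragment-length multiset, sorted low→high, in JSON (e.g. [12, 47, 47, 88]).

[2,3,4,5,5,5,5,6,7,8,8,8,9,9,9,9,10,10,10,11,11,12,13,14]

Per-enzyme occurrences:
  CdoIX (CACACC, off=3): starts [0, 34, 47, 62, 70, 149, 162, 178] → cuts [3, 37, 50, 65, 73, 152, 165, 181]
  OquVI (AATG, off=2): starts [53, 110, 115, 126, 156, 168] → cuts [55, 112, 117, 128, 158, 170]
  AzqIII (ATACCTG, off=0): starts [8, 19, 27, 77, 86, 94, 103, 119, 142] → cuts [8, 19, 27, 77, 86, 94, 103, 119, 142]

All cut coordinates (distinct, sorted): [3, 8, 19, 27, 37, 50, 55, 65, 73, 77, 86, 94, 103, 112, 117, 119, 128, 142, 152, 158, 165, 170, 181]

Fragment lengths:
  [0,3): 3 bp
  [3,8): 5 bp
  [8,19): 11 bp
  [19,27): 8 bp
  [27,37): 10 bp
  [37,50): 13 bp
  [50,55): 5 bp
  [55,65): 10 bp
  [65,73): 8 bp
  [73,77): 4 bp
  [77,86): 9 bp
  [86,94): 8 bp
  [94,103): 9 bp
  [103,112): 9 bp
  [112,117): 5 bp
  [117,119): 2 bp
  [119,128): 9 bp
  [128,142): 14 bp
  [142,152): 10 bp
  [152,158): 6 bp
  [158,165): 7 bp
  [165,170): 5 bp
  [170,181): 11 bp
  [181,193): 12 bp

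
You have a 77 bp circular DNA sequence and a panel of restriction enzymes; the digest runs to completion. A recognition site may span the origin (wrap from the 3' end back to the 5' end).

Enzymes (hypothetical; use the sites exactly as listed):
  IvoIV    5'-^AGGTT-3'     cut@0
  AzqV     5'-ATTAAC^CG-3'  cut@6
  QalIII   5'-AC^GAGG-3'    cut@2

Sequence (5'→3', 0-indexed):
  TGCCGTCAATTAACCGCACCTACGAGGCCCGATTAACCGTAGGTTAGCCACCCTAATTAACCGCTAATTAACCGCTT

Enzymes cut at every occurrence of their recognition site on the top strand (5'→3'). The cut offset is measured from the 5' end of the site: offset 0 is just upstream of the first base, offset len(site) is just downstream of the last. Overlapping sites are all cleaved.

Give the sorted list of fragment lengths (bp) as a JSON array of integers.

Scan for sites:
  IvoIV (AGGTT, off=0): starts [40] → cuts [40]
  AzqV (ATTAACCG, off=6): starts [8, 31, 55, 66] → cuts [14, 37, 61, 72]
  QalIII (ACGAGG, off=2): starts [21] → cuts [23]

All cut coordinates (distinct, sorted): [14, 23, 37, 40, 61, 72]

Fragment lengths:
  14→23: 9 bp
  23→37: 14 bp
  37→40: 3 bp
  40→61: 21 bp
  61→72: 11 bp
  72→14 (wrap): 77-72+14 = 19 bp

[3,9,11,14,19,21]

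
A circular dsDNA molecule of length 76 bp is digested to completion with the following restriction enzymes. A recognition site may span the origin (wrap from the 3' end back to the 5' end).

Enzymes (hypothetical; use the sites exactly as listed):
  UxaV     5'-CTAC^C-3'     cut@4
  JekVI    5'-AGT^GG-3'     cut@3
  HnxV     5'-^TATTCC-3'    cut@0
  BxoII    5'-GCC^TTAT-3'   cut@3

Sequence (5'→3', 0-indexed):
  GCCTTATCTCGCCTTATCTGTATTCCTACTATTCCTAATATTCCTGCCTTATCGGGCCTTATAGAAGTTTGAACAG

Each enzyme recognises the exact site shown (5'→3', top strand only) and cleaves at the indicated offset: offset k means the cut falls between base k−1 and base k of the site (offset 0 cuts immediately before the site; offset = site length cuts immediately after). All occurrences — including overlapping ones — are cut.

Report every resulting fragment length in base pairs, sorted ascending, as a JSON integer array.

Scan for sites:
  UxaV (CTACC, off=4): no sites
  JekVI (AGTGG, off=3): no sites
  HnxV (TATTCC, off=0): starts [20, 29, 38] → cuts [20, 29, 38]
  BxoII (GCCTTAT, off=3): starts [0, 10, 45, 55] → cuts [3, 13, 48, 58]

All cut coordinates (distinct, sorted): [3, 13, 20, 29, 38, 48, 58]

Fragment lengths:
  3→13: 10 bp
  13→20: 7 bp
  20→29: 9 bp
  29→38: 9 bp
  38→48: 10 bp
  48→58: 10 bp
  58→3 (wrap): 76-58+3 = 21 bp

[7,9,9,10,10,10,21]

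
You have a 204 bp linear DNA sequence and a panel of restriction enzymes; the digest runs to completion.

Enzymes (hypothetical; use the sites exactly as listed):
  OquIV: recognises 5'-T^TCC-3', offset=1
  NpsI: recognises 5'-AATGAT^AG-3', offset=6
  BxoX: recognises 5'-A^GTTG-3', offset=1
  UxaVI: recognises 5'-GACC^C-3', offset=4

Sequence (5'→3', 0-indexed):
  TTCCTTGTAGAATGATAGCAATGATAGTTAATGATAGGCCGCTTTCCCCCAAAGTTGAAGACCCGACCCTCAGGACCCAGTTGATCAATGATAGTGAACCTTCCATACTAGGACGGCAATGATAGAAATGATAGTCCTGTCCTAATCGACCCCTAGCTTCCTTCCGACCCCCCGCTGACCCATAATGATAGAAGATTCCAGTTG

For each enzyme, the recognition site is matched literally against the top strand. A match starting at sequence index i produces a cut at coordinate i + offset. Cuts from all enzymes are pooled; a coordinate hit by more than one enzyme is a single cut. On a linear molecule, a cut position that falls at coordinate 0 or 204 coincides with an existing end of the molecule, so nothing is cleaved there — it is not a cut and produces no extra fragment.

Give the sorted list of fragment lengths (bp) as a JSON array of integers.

Per-enzyme occurrences:
  OquIV TTCC/1: at [0, 43, 100, 157, 161, 195] ⇒ [1, 44, 101, 158, 162, 196]
  NpsI AATGATAG/6: at [10, 19, 29, 86, 117, 126, 183] ⇒ [16, 25, 35, 92, 123, 132, 189]
  BxoX AGTTG/1: at [52, 78, 199] ⇒ [53, 79, 200]
  UxaVI GACCC/4: at [59, 64, 73, 147, 165, 176] ⇒ [63, 68, 77, 151, 169, 180]

All cut coordinates (distinct, sorted): [1, 16, 25, 35, 44, 53, 63, 68, 77, 79, 92, 101, 123, 132, 151, 158, 162, 169, 180, 189, 196, 200]

Fragment lengths:
  [0,1): 1 bp
  [1,16): 15 bp
  [16,25): 9 bp
  [25,35): 10 bp
  [35,44): 9 bp
  [44,53): 9 bp
  [53,63): 10 bp
  [63,68): 5 bp
  [68,77): 9 bp
  [77,79): 2 bp
  [79,92): 13 bp
  [92,101): 9 bp
  [101,123): 22 bp
  [123,132): 9 bp
  [132,151): 19 bp
  [151,158): 7 bp
  [158,162): 4 bp
  [162,169): 7 bp
  [169,180): 11 bp
  [180,189): 9 bp
  [189,196): 7 bp
  [196,200): 4 bp
  [200,204): 4 bp

[1,2,4,4,4,5,7,7,7,9,9,9,9,9,9,9,10,10,11,13,15,19,22]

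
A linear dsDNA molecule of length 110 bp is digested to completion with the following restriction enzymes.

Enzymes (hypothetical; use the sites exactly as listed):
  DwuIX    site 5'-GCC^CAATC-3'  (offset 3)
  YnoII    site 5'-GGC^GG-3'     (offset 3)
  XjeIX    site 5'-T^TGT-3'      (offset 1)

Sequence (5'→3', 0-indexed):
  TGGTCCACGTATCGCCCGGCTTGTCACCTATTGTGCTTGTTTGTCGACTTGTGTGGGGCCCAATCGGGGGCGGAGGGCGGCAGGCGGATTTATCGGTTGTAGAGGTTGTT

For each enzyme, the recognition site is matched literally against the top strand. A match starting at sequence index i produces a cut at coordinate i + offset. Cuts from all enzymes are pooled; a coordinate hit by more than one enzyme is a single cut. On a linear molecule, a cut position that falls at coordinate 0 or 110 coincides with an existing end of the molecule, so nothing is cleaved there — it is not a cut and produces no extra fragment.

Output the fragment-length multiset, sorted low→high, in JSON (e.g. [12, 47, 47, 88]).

[4,4,6,7,7,8,9,10,11,11,12,21]

Per-enzyme occurrences:
  DwuIX (GCCCAATC, off=3): starts [57] → cuts [60]
  YnoII (GGCGG, off=3): starts [68, 75, 82] → cuts [71, 78, 85]
  XjeIX (TTGT, off=1): starts [20, 30, 36, 40, 48, 96, 105] → cuts [21, 31, 37, 41, 49, 97, 106]

Pooled cuts: [21, 31, 37, 41, 49, 60, 71, 78, 85, 97, 106]

Fragment lengths:
  [0,21): 21 bp
  [21,31): 10 bp
  [31,37): 6 bp
  [37,41): 4 bp
  [41,49): 8 bp
  [49,60): 11 bp
  [60,71): 11 bp
  [71,78): 7 bp
  [78,85): 7 bp
  [85,97): 12 bp
  [97,106): 9 bp
  [106,110): 4 bp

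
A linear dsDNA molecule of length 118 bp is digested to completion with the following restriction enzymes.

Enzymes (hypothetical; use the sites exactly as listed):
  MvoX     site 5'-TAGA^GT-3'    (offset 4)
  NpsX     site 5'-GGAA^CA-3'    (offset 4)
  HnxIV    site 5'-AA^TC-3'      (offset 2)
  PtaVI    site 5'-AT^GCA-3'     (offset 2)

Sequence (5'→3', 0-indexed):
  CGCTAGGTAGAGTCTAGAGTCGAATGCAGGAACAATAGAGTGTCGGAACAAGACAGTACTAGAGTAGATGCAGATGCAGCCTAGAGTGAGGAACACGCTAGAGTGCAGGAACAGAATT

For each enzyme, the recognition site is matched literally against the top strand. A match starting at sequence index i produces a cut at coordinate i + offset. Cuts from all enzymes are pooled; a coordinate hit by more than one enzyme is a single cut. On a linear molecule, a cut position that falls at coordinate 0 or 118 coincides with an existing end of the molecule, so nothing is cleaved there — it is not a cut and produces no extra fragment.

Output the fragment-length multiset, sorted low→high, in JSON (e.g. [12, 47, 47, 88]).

Scan for sites:
  MvoX TAGAGT/4: at [7, 14, 35, 59, 81, 98] ⇒ [11, 18, 39, 63, 85, 102]
  NpsX GGAACA/4: at [28, 44, 89, 107] ⇒ [32, 48, 93, 111]
  HnxIV (AATC, off=2): no sites
  PtaVI ATGCA/2: at [23, 67, 73] ⇒ [25, 69, 75]

Pooled cuts: [11, 18, 25, 32, 39, 48, 63, 69, 75, 85, 93, 102, 111]

Fragments:
  [0,11): 11 bp
  [11,18): 7 bp
  [18,25): 7 bp
  [25,32): 7 bp
  [32,39): 7 bp
  [39,48): 9 bp
  [48,63): 15 bp
  [63,69): 6 bp
  [69,75): 6 bp
  [75,85): 10 bp
  [85,93): 8 bp
  [93,102): 9 bp
  [102,111): 9 bp
  [111,118): 7 bp

[6,6,7,7,7,7,7,8,9,9,9,10,11,15]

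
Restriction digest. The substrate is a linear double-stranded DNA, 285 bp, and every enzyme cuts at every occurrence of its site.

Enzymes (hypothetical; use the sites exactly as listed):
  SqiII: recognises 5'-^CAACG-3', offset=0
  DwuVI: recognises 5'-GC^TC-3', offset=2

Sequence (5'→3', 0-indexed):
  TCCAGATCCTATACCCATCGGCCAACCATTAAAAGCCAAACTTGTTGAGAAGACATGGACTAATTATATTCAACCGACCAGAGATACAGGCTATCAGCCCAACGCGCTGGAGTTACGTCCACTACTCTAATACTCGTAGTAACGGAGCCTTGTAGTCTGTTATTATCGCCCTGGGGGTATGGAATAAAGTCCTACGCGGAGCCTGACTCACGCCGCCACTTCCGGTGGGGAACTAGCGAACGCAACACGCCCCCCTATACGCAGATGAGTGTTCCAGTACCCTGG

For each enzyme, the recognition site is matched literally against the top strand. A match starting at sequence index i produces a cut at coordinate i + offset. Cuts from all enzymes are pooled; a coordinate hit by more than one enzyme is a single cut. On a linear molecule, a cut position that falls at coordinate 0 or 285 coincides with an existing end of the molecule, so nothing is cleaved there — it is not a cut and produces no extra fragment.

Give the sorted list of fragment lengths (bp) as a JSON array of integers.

[99,186]

Site scan:
  SqiII (CAACG, off=0): starts [99] → cuts [99]
  DwuVI (GCTC, off=2): no sites

All cut coordinates (distinct, sorted): [99]

Fragment lengths:
  [0,99): 99 bp
  [99,285): 186 bp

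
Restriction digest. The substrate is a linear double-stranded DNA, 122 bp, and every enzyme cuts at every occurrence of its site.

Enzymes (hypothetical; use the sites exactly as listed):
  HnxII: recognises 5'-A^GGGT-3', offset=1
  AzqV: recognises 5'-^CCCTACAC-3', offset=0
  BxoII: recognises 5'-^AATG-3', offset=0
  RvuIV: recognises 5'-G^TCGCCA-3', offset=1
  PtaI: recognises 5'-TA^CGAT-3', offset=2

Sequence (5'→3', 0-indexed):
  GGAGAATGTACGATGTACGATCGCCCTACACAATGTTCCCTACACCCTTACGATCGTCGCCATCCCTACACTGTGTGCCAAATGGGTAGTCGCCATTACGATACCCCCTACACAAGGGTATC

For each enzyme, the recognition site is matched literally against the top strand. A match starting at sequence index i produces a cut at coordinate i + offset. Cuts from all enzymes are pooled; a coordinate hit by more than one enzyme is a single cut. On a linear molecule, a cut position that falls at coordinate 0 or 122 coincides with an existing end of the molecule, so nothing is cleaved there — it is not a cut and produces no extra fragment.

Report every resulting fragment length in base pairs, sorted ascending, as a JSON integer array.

Scan for sites:
  HnxII (AGGGT, off=1): starts [114] → cuts [115]
  AzqV (CCCTACAC, off=0): starts [23, 37, 63, 105] → cuts [23, 37, 63, 105]
  BxoII (AATG, off=0): starts [4, 31, 80] → cuts [4, 31, 80]
  RvuIV (GTCGCCA, off=1): starts [55, 88] → cuts [56, 89]
  PtaI (TACGAT, off=2): starts [8, 15, 48, 96] → cuts [10, 17, 50, 98]

All cut coordinates (distinct, sorted): [4, 10, 17, 23, 31, 37, 50, 56, 63, 80, 89, 98, 105, 115]

Fragment lengths:
  [0,4): 4 bp
  [4,10): 6 bp
  [10,17): 7 bp
  [17,23): 6 bp
  [23,31): 8 bp
  [31,37): 6 bp
  [37,50): 13 bp
  [50,56): 6 bp
  [56,63): 7 bp
  [63,80): 17 bp
  [80,89): 9 bp
  [89,98): 9 bp
  [98,105): 7 bp
  [105,115): 10 bp
  [115,122): 7 bp

[4,6,6,6,6,7,7,7,7,8,9,9,10,13,17]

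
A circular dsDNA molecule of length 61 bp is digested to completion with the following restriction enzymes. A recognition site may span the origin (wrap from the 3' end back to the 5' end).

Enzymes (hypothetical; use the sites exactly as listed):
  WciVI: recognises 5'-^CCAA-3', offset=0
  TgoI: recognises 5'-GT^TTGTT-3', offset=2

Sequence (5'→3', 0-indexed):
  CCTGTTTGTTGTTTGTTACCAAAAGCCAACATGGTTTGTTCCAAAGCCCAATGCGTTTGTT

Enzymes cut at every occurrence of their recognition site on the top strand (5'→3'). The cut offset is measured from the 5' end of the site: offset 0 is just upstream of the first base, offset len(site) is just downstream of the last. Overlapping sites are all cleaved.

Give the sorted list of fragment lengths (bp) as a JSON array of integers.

[5,6,7,7,7,9,10,10]

Scan for sites:
  WciVI CCAA/0: at [18, 25, 40, 47] ⇒ [18, 25, 40, 47]
  TgoI GTTTGTT/2: at [3, 10, 33, 54] ⇒ [5, 12, 35, 56]

All cut coordinates (distinct, sorted): [5, 12, 18, 25, 35, 40, 47, 56]

Fragments:
  5→12: 7 bp
  12→18: 6 bp
  18→25: 7 bp
  25→35: 10 bp
  35→40: 5 bp
  40→47: 7 bp
  47→56: 9 bp
  56→5 (wrap): 61-56+5 = 10 bp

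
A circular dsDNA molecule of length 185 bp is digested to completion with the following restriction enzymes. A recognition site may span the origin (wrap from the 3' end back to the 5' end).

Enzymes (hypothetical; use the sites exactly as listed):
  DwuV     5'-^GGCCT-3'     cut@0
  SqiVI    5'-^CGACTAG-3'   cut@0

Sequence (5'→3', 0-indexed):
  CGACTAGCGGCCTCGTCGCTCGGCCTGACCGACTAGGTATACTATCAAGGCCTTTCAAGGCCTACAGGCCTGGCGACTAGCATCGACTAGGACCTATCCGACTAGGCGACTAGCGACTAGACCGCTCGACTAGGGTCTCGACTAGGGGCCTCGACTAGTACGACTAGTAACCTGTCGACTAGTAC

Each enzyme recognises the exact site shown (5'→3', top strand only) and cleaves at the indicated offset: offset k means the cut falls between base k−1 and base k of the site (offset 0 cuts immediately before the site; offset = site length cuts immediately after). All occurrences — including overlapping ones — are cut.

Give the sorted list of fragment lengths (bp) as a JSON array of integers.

Per-enzyme occurrences:
  DwuV GGCCT/0: at [8, 21, 48, 58, 66, 146] ⇒ [8, 21, 48, 58, 66, 146]
  SqiVI CGACTAG/0: at [0, 29, 73, 83, 98, 106, 113, 126, 138, 151, 160, 175] ⇒ [0, 29, 73, 83, 98, 106, 113, 126, 138, 151, 160, 175]

Pooled cuts: [0, 8, 21, 29, 48, 58, 66, 73, 83, 98, 106, 113, 126, 138, 146, 151, 160, 175]

Fragment lengths:
  0→8: 8 bp
  8→21: 13 bp
  21→29: 8 bp
  29→48: 19 bp
  48→58: 10 bp
  58→66: 8 bp
  66→73: 7 bp
  73→83: 10 bp
  83→98: 15 bp
  98→106: 8 bp
  106→113: 7 bp
  113→126: 13 bp
  126→138: 12 bp
  138→146: 8 bp
  146→151: 5 bp
  151→160: 9 bp
  160→175: 15 bp
  175→0 (wrap): 185-175+0 = 10 bp

[5,7,7,8,8,8,8,8,9,10,10,10,12,13,13,15,15,19]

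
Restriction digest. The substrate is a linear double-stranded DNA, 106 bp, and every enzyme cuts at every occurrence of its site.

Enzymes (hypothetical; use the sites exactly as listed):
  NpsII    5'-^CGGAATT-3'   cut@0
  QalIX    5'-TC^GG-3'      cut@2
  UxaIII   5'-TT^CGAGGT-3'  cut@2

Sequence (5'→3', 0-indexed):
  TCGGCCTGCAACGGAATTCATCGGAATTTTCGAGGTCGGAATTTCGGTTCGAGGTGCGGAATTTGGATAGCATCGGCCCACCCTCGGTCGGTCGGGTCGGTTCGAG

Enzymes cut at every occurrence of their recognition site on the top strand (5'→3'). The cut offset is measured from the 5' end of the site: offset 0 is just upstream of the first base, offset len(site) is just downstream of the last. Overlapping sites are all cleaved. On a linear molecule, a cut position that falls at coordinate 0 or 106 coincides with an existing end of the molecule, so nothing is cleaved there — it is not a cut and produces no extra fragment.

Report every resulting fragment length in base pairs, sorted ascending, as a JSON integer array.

[1,1,2,4,4,4,5,6,7,8,8,8,9,10,11,18]

Per-enzyme occurrences:
  NpsII (CGGAATT, off=0): starts [11, 21, 36, 56] → cuts [11, 21, 36, 56]
  QalIX (TCGG, off=2): starts [0, 20, 35, 43, 72, 83, 87, 91, 96] → cuts [2, 22, 37, 45, 74, 85, 89, 93, 98]
  UxaIII (TTCGAGGT, off=2): starts [28, 47] → cuts [30, 49]

All cut coordinates (distinct, sorted): [2, 11, 21, 22, 30, 36, 37, 45, 49, 56, 74, 85, 89, 93, 98]

Fragments:
  [0,2): 2 bp
  [2,11): 9 bp
  [11,21): 10 bp
  [21,22): 1 bp
  [22,30): 8 bp
  [30,36): 6 bp
  [36,37): 1 bp
  [37,45): 8 bp
  [45,49): 4 bp
  [49,56): 7 bp
  [56,74): 18 bp
  [74,85): 11 bp
  [85,89): 4 bp
  [89,93): 4 bp
  [93,98): 5 bp
  [98,106): 8 bp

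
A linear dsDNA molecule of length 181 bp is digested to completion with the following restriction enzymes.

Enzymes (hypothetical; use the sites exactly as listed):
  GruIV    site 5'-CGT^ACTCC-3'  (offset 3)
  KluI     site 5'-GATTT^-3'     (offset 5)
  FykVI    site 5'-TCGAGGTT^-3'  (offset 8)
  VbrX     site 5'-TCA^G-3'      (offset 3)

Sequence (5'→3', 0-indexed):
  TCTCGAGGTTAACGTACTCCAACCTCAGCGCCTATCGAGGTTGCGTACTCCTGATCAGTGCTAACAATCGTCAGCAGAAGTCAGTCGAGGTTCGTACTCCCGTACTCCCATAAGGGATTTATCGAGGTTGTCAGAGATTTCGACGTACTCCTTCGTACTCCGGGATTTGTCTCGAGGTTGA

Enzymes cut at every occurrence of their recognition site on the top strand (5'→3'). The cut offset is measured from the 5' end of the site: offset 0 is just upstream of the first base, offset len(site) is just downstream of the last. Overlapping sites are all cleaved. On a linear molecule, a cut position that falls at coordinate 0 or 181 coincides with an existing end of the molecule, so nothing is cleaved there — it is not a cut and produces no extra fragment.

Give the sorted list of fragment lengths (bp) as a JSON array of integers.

Scan for sites:
  GruIV CGTACTCC/3: at [12, 43, 92, 100, 143, 153] ⇒ [15, 46, 95, 103, 146, 156]
  KluI GATTT/5: at [115, 135, 163] ⇒ [120, 140, 168]
  FykVI TCGAGGTT/8: at [2, 34, 84, 121, 171] ⇒ [10, 42, 92, 129, 179]
  VbrX TCAG/3: at [24, 54, 70, 80, 130] ⇒ [27, 57, 73, 83, 133]

Pooled cuts: [10, 15, 27, 42, 46, 57, 73, 83, 92, 95, 103, 120, 129, 133, 140, 146, 156, 168, 179]

Fragment lengths:
  [0,10): 10 bp
  [10,15): 5 bp
  [15,27): 12 bp
  [27,42): 15 bp
  [42,46): 4 bp
  [46,57): 11 bp
  [57,73): 16 bp
  [73,83): 10 bp
  [83,92): 9 bp
  [92,95): 3 bp
  [95,103): 8 bp
  [103,120): 17 bp
  [120,129): 9 bp
  [129,133): 4 bp
  [133,140): 7 bp
  [140,146): 6 bp
  [146,156): 10 bp
  [156,168): 12 bp
  [168,179): 11 bp
  [179,181): 2 bp

[2,3,4,4,5,6,7,8,9,9,10,10,10,11,11,12,12,15,16,17]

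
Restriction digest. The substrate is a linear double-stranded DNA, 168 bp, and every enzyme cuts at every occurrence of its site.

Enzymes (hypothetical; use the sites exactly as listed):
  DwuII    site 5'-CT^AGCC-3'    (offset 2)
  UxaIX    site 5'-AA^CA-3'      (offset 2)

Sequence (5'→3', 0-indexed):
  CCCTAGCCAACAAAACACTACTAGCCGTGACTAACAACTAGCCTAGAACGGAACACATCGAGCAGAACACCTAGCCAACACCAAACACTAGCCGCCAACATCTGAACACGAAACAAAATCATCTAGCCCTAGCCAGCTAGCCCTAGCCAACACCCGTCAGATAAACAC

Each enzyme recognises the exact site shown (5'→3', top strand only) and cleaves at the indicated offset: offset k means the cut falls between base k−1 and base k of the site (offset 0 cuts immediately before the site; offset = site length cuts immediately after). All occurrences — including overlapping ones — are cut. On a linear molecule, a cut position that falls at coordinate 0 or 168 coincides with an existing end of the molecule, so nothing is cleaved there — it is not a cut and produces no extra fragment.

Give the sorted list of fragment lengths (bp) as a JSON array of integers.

Per-enzyme occurrences:
  DwuII (CTAGCC, off=2): starts [2, 20, 37, 70, 87, 122, 128, 136, 142] → cuts [4, 22, 39, 72, 89, 124, 130, 138, 144]
  UxaIX (AACA, off=2): starts [8, 13, 32, 51, 65, 76, 83, 96, 104, 111, 148, 163] → cuts [10, 15, 34, 53, 67, 78, 85, 98, 106, 113, 150, 165]

All cut coordinates (distinct, sorted): [4, 10, 15, 22, 34, 39, 53, 67, 72, 78, 85, 89, 98, 106, 113, 124, 130, 138, 144, 150, 165]

Fragments:
  [0,4): 4 bp
  [4,10): 6 bp
  [10,15): 5 bp
  [15,22): 7 bp
  [22,34): 12 bp
  [34,39): 5 bp
  [39,53): 14 bp
  [53,67): 14 bp
  [67,72): 5 bp
  [72,78): 6 bp
  [78,85): 7 bp
  [85,89): 4 bp
  [89,98): 9 bp
  [98,106): 8 bp
  [106,113): 7 bp
  [113,124): 11 bp
  [124,130): 6 bp
  [130,138): 8 bp
  [138,144): 6 bp
  [144,150): 6 bp
  [150,165): 15 bp
  [165,168): 3 bp

[3,4,4,5,5,5,6,6,6,6,6,7,7,7,8,8,9,11,12,14,14,15]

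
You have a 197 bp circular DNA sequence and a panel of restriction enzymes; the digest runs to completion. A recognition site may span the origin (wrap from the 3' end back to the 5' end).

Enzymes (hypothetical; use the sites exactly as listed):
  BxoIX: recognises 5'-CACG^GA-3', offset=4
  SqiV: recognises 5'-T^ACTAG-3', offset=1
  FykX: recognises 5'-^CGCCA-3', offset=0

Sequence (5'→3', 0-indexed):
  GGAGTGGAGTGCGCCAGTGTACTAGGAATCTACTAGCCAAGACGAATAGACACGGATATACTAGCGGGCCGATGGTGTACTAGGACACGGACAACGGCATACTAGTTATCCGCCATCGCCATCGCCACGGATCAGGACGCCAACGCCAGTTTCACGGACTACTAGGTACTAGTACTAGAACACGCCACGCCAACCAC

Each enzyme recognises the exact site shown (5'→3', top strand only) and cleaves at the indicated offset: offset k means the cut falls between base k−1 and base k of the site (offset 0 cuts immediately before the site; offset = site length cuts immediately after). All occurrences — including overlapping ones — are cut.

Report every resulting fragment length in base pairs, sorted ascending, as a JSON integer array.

[4,5,5,6,6,6,6,7,7,8,9,9,10,10,11,11,11,11,13,19,23]

Site scan:
  BxoIX (CACGGA, off=4): starts [50, 85, 125, 152, 194] → cuts [1, 54, 89, 129, 156]
  SqiV (TACTAG, off=1): starts [19, 30, 58, 77, 99, 159, 166, 172] → cuts [20, 31, 59, 78, 100, 160, 167, 173]
  FykX (CGCCA, off=0): starts [11, 110, 116, 122, 137, 143, 182, 187] → cuts [11, 110, 116, 122, 137, 143, 182, 187]

Pooled cuts: [1, 11, 20, 31, 54, 59, 78, 89, 100, 110, 116, 122, 129, 137, 143, 156, 160, 167, 173, 182, 187]

Fragment lengths:
  1→11: 10 bp
  11→20: 9 bp
  20→31: 11 bp
  31→54: 23 bp
  54→59: 5 bp
  59→78: 19 bp
  78→89: 11 bp
  89→100: 11 bp
  100→110: 10 bp
  110→116: 6 bp
  116→122: 6 bp
  122→129: 7 bp
  129→137: 8 bp
  137→143: 6 bp
  143→156: 13 bp
  156→160: 4 bp
  160→167: 7 bp
  167→173: 6 bp
  173→182: 9 bp
  182→187: 5 bp
  187→1 (wrap): 197-187+1 = 11 bp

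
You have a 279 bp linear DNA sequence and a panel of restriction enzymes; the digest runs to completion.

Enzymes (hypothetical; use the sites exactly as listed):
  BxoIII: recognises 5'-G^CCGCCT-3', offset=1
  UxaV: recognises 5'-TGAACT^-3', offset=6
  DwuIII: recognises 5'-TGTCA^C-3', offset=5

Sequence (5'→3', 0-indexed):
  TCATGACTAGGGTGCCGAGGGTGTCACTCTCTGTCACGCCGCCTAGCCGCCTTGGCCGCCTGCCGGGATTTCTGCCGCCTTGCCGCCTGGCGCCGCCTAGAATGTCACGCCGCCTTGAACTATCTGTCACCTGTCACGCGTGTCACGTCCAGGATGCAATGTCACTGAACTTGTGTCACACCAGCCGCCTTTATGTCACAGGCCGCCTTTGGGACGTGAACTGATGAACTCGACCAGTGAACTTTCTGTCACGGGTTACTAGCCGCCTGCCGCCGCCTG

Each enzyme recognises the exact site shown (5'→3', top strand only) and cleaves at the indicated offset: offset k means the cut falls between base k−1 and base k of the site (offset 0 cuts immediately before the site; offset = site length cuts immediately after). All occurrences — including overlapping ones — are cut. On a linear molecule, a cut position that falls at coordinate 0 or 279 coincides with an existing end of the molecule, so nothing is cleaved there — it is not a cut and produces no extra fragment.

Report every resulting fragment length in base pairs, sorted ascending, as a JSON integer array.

[2,2,4,6,7,7,7,7,8,8,8,8,8,9,9,10,10,10,11,12,13,14,15,19,19,20,26]

Site scan:
  BxoIII GCCGCCT/1: at [37, 45, 54, 73, 81, 91, 108, 183, 201, 261, 271] ⇒ [38, 46, 55, 74, 82, 92, 109, 184, 202, 262, 272]
  UxaV TGAACT/6: at [115, 165, 216, 224, 237] ⇒ [121, 171, 222, 230, 243]
  DwuIII TGTCAC/5: at [21, 31, 102, 124, 131, 140, 159, 173, 193, 246] ⇒ [26, 36, 107, 129, 136, 145, 164, 178, 198, 251]

Pooled cuts: [26, 36, 38, 46, 55, 74, 82, 92, 107, 109, 121, 129, 136, 145, 164, 171, 178, 184, 198, 202, 222, 230, 243, 251, 262, 272]

Fragment lengths:
  [0,26): 26 bp
  [26,36): 10 bp
  [36,38): 2 bp
  [38,46): 8 bp
  [46,55): 9 bp
  [55,74): 19 bp
  [74,82): 8 bp
  [82,92): 10 bp
  [92,107): 15 bp
  [107,109): 2 bp
  [109,121): 12 bp
  [121,129): 8 bp
  [129,136): 7 bp
  [136,145): 9 bp
  [145,164): 19 bp
  [164,171): 7 bp
  [171,178): 7 bp
  [178,184): 6 bp
  [184,198): 14 bp
  [198,202): 4 bp
  [202,222): 20 bp
  [222,230): 8 bp
  [230,243): 13 bp
  [243,251): 8 bp
  [251,262): 11 bp
  [262,272): 10 bp
  [272,279): 7 bp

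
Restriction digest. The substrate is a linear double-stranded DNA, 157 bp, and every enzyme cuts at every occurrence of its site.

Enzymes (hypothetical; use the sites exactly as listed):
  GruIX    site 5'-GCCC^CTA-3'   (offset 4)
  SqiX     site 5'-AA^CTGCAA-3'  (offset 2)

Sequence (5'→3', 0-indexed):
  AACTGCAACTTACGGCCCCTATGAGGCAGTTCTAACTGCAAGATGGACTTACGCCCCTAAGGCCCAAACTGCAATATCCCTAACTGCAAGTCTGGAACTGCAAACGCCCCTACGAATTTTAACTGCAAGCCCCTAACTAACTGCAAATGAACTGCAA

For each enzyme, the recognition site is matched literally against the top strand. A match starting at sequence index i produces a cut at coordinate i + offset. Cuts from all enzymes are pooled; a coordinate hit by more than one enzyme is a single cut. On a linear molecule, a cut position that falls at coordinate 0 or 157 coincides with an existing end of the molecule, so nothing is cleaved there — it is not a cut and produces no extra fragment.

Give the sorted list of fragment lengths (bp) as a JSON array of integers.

Site scan:
  GruIX GCCCCTA/4: at [14, 52, 105, 128] ⇒ [18, 56, 109, 132]
  SqiX AACTGCAA/2: at [0, 33, 66, 81, 95, 120, 138, 149] ⇒ [2, 35, 68, 83, 97, 122, 140, 151]

All cut coordinates (distinct, sorted): [2, 18, 35, 56, 68, 83, 97, 109, 122, 132, 140, 151]

Fragments:
  [0,2): 2 bp
  [2,18): 16 bp
  [18,35): 17 bp
  [35,56): 21 bp
  [56,68): 12 bp
  [68,83): 15 bp
  [83,97): 14 bp
  [97,109): 12 bp
  [109,122): 13 bp
  [122,132): 10 bp
  [132,140): 8 bp
  [140,151): 11 bp
  [151,157): 6 bp

[2,6,8,10,11,12,12,13,14,15,16,17,21]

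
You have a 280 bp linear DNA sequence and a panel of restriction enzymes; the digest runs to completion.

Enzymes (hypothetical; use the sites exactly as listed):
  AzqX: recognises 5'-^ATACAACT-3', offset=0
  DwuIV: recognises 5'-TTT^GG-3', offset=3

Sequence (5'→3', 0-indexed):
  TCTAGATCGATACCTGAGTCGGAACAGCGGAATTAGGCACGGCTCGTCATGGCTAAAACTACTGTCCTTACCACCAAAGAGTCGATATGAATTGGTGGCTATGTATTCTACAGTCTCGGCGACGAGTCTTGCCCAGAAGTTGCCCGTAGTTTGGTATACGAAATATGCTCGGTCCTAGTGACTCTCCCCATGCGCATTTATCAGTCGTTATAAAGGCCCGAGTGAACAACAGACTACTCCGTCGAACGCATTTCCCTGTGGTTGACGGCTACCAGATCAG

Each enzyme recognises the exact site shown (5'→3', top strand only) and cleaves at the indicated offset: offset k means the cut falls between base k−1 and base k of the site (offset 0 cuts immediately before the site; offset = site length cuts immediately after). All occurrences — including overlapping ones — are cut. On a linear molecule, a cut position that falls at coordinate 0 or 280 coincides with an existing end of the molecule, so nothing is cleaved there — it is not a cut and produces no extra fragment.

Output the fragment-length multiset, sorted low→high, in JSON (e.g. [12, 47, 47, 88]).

Site scan:
  AzqX (ATACAACT, off=0): no sites
  DwuIV TTTGG/3: at [149] ⇒ [152]

All cut coordinates (distinct, sorted): [152]

Fragment lengths:
  [0,152): 152 bp
  [152,280): 128 bp

[128,152]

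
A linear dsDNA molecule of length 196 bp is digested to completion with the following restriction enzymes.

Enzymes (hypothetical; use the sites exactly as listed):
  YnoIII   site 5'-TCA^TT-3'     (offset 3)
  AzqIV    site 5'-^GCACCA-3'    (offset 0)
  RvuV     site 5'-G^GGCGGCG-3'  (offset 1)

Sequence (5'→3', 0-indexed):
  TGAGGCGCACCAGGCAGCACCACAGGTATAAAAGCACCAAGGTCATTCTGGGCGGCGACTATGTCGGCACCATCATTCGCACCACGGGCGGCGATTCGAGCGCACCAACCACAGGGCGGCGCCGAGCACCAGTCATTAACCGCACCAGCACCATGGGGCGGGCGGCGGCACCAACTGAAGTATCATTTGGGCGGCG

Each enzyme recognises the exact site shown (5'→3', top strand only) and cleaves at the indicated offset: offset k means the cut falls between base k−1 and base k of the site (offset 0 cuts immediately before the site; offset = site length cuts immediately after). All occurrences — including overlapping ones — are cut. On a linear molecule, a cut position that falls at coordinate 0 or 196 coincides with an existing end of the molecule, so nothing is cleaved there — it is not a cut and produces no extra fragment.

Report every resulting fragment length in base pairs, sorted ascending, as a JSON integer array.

Scan for sites:
  YnoIII TCATT/3: at [42, 72, 132, 182] ⇒ [45, 75, 135, 185]
  AzqIV GCACCA/0: at [6, 16, 33, 66, 78, 101, 125, 141, 147, 167] ⇒ [6, 16, 33, 66, 78, 101, 125, 141, 147, 167]
  RvuV GGGCGGCG/1: at [49, 85, 113, 159, 188] ⇒ [50, 86, 114, 160, 189]

All cut coordinates (distinct, sorted): [6, 16, 33, 45, 50, 66, 75, 78, 86, 101, 114, 125, 135, 141, 147, 160, 167, 185, 189]

Fragments:
  [0,6): 6 bp
  [6,16): 10 bp
  [16,33): 17 bp
  [33,45): 12 bp
  [45,50): 5 bp
  [50,66): 16 bp
  [66,75): 9 bp
  [75,78): 3 bp
  [78,86): 8 bp
  [86,101): 15 bp
  [101,114): 13 bp
  [114,125): 11 bp
  [125,135): 10 bp
  [135,141): 6 bp
  [141,147): 6 bp
  [147,160): 13 bp
  [160,167): 7 bp
  [167,185): 18 bp
  [185,189): 4 bp
  [189,196): 7 bp

[3,4,5,6,6,6,7,7,8,9,10,10,11,12,13,13,15,16,17,18]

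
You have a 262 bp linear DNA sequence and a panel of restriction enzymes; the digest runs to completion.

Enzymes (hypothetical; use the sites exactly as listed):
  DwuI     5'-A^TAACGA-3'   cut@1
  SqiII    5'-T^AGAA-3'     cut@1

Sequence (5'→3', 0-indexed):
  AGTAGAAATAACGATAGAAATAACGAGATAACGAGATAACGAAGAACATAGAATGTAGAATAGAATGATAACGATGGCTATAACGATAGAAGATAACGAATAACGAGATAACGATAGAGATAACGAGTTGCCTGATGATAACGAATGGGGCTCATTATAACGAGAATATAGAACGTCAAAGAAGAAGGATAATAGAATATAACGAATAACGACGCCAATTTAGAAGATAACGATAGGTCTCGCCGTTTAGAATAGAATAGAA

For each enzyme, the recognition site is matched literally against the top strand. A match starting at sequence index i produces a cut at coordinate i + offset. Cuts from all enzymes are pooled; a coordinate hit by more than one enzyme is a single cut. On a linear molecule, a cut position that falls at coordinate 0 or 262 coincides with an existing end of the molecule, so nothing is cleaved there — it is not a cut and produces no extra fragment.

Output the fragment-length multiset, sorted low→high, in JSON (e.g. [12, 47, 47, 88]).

[3,4,5,5,5,5,5,6,6,6,7,7,7,7,7,7,8,8,8,12,12,12,13,15,18,19,21,24]

Site scan:
  DwuI (ATAACGA, off=1): starts [7, 19, 27, 35, 67, 79, 92, 99, 107, 119, 137, 156, 198, 205, 226] → cuts [8, 20, 28, 36, 68, 80, 93, 100, 108, 120, 138, 157, 199, 206, 227]
  SqiII (TAGAA, off=1): starts [2, 14, 48, 55, 60, 86, 168, 192, 220, 247, 252, 257] → cuts [3, 15, 49, 56, 61, 87, 169, 193, 221, 248, 253, 258]

Pooled cuts: [3, 8, 15, 20, 28, 36, 49, 56, 61, 68, 80, 87, 93, 100, 108, 120, 138, 157, 169, 193, 199, 206, 221, 227, 248, 253, 258]

Fragment lengths:
  [0,3): 3 bp
  [3,8): 5 bp
  [8,15): 7 bp
  [15,20): 5 bp
  [20,28): 8 bp
  [28,36): 8 bp
  [36,49): 13 bp
  [49,56): 7 bp
  [56,61): 5 bp
  [61,68): 7 bp
  [68,80): 12 bp
  [80,87): 7 bp
  [87,93): 6 bp
  [93,100): 7 bp
  [100,108): 8 bp
  [108,120): 12 bp
  [120,138): 18 bp
  [138,157): 19 bp
  [157,169): 12 bp
  [169,193): 24 bp
  [193,199): 6 bp
  [199,206): 7 bp
  [206,221): 15 bp
  [221,227): 6 bp
  [227,248): 21 bp
  [248,253): 5 bp
  [253,258): 5 bp
  [258,262): 4 bp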